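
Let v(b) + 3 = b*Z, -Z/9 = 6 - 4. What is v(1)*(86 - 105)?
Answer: 399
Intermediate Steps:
Z = -18 (Z = -9*(6 - 4) = -9*2 = -18)
v(b) = -3 - 18*b (v(b) = -3 + b*(-18) = -3 - 18*b)
v(1)*(86 - 105) = (-3 - 18*1)*(86 - 105) = (-3 - 18)*(-19) = -21*(-19) = 399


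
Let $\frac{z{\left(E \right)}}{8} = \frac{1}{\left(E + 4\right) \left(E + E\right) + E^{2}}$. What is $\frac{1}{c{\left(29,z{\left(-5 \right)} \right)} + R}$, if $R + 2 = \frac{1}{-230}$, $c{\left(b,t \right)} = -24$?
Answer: $- \frac{230}{5981} \approx -0.038455$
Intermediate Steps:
$z{\left(E \right)} = \frac{8}{E^{2} + 2 E \left(4 + E\right)}$ ($z{\left(E \right)} = \frac{8}{\left(E + 4\right) \left(E + E\right) + E^{2}} = \frac{8}{\left(4 + E\right) 2 E + E^{2}} = \frac{8}{2 E \left(4 + E\right) + E^{2}} = \frac{8}{E^{2} + 2 E \left(4 + E\right)}$)
$R = - \frac{461}{230}$ ($R = -2 + \frac{1}{-230} = -2 - \frac{1}{230} = - \frac{461}{230} \approx -2.0043$)
$\frac{1}{c{\left(29,z{\left(-5 \right)} \right)} + R} = \frac{1}{-24 - \frac{461}{230}} = \frac{1}{- \frac{5981}{230}} = - \frac{230}{5981}$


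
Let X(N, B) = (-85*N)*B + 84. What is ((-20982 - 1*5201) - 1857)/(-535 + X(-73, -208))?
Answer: 28040/1291091 ≈ 0.021718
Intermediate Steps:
X(N, B) = 84 - 85*B*N (X(N, B) = -85*B*N + 84 = 84 - 85*B*N)
((-20982 - 1*5201) - 1857)/(-535 + X(-73, -208)) = ((-20982 - 1*5201) - 1857)/(-535 + (84 - 85*(-208)*(-73))) = ((-20982 - 5201) - 1857)/(-535 + (84 - 1290640)) = (-26183 - 1857)/(-535 - 1290556) = -28040/(-1291091) = -28040*(-1/1291091) = 28040/1291091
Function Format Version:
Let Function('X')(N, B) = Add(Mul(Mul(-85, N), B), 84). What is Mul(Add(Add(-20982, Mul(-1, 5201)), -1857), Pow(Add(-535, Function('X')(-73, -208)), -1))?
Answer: Rational(28040, 1291091) ≈ 0.021718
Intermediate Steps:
Function('X')(N, B) = Add(84, Mul(-85, B, N)) (Function('X')(N, B) = Add(Mul(-85, B, N), 84) = Add(84, Mul(-85, B, N)))
Mul(Add(Add(-20982, Mul(-1, 5201)), -1857), Pow(Add(-535, Function('X')(-73, -208)), -1)) = Mul(Add(Add(-20982, Mul(-1, 5201)), -1857), Pow(Add(-535, Add(84, Mul(-85, -208, -73))), -1)) = Mul(Add(Add(-20982, -5201), -1857), Pow(Add(-535, Add(84, -1290640)), -1)) = Mul(Add(-26183, -1857), Pow(Add(-535, -1290556), -1)) = Mul(-28040, Pow(-1291091, -1)) = Mul(-28040, Rational(-1, 1291091)) = Rational(28040, 1291091)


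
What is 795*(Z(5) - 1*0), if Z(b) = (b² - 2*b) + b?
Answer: 15900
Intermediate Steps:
Z(b) = b² - b
795*(Z(5) - 1*0) = 795*(5*(-1 + 5) - 1*0) = 795*(5*4 + 0) = 795*(20 + 0) = 795*20 = 15900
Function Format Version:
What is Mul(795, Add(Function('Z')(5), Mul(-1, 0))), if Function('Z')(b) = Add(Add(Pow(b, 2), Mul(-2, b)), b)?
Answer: 15900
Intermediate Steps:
Function('Z')(b) = Add(Pow(b, 2), Mul(-1, b))
Mul(795, Add(Function('Z')(5), Mul(-1, 0))) = Mul(795, Add(Mul(5, Add(-1, 5)), Mul(-1, 0))) = Mul(795, Add(Mul(5, 4), 0)) = Mul(795, Add(20, 0)) = Mul(795, 20) = 15900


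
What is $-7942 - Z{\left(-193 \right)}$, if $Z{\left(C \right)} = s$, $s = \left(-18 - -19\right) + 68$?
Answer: $-8011$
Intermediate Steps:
$s = 69$ ($s = \left(-18 + 19\right) + 68 = 1 + 68 = 69$)
$Z{\left(C \right)} = 69$
$-7942 - Z{\left(-193 \right)} = -7942 - 69 = -8011$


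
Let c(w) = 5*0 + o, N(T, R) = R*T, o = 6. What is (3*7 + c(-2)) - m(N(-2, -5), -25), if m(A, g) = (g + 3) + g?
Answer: 74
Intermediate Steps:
c(w) = 6 (c(w) = 5*0 + 6 = 0 + 6 = 6)
m(A, g) = 3 + 2*g (m(A, g) = (3 + g) + g = 3 + 2*g)
(3*7 + c(-2)) - m(N(-2, -5), -25) = (3*7 + 6) - (3 + 2*(-25)) = (21 + 6) - (3 - 50) = 27 - 1*(-47) = 27 + 47 = 74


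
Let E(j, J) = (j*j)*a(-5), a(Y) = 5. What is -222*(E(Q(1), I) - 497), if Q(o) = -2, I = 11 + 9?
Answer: 105894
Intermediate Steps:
I = 20
E(j, J) = 5*j² (E(j, J) = (j*j)*5 = j²*5 = 5*j²)
-222*(E(Q(1), I) - 497) = -222*(5*(-2)² - 497) = -222*(5*4 - 497) = -222*(20 - 497) = -222*(-477) = 105894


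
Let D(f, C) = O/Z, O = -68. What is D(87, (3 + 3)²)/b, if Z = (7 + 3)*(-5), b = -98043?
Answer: -34/2451075 ≈ -1.3871e-5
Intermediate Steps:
Z = -50 (Z = 10*(-5) = -50)
D(f, C) = 34/25 (D(f, C) = -68/(-50) = -68*(-1/50) = 34/25)
D(87, (3 + 3)²)/b = (34/25)/(-98043) = (34/25)*(-1/98043) = -34/2451075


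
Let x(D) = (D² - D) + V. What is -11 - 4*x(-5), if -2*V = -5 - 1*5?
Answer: -151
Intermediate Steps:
V = 5 (V = -(-5 - 1*5)/2 = -(-5 - 5)/2 = -½*(-10) = 5)
x(D) = 5 + D² - D (x(D) = (D² - D) + 5 = 5 + D² - D)
-11 - 4*x(-5) = -11 - 4*(5 + (-5)² - 1*(-5)) = -11 - 4*(5 + 25 + 5) = -11 - 4*35 = -11 - 140 = -151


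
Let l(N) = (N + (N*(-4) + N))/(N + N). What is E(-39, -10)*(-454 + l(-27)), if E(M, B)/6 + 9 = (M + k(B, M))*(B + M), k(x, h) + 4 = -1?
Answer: -5861310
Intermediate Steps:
k(x, h) = -5 (k(x, h) = -4 - 1 = -5)
l(N) = -1 (l(N) = (N + (-4*N + N))/((2*N)) = (N - 3*N)*(1/(2*N)) = (-2*N)*(1/(2*N)) = -1)
E(M, B) = -54 + 6*(-5 + M)*(B + M) (E(M, B) = -54 + 6*((M - 5)*(B + M)) = -54 + 6*((-5 + M)*(B + M)) = -54 + 6*(-5 + M)*(B + M))
E(-39, -10)*(-454 + l(-27)) = (-54 - 30*(-10) - 30*(-39) + 6*(-39)**2 + 6*(-10)*(-39))*(-454 - 1) = (-54 + 300 + 1170 + 6*1521 + 2340)*(-455) = (-54 + 300 + 1170 + 9126 + 2340)*(-455) = 12882*(-455) = -5861310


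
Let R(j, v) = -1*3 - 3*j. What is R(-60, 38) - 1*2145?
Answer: -1968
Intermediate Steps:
R(j, v) = -3 - 3*j
R(-60, 38) - 1*2145 = (-3 - 3*(-60)) - 1*2145 = (-3 + 180) - 2145 = 177 - 2145 = -1968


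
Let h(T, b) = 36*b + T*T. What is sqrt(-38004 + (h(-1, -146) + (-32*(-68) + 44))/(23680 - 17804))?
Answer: I*sqrt(328049057791)/2938 ≈ 194.95*I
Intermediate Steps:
h(T, b) = T**2 + 36*b (h(T, b) = 36*b + T**2 = T**2 + 36*b)
sqrt(-38004 + (h(-1, -146) + (-32*(-68) + 44))/(23680 - 17804)) = sqrt(-38004 + (((-1)**2 + 36*(-146)) + (-32*(-68) + 44))/(23680 - 17804)) = sqrt(-38004 + ((1 - 5256) + (2176 + 44))/5876) = sqrt(-38004 + (-5255 + 2220)*(1/5876)) = sqrt(-38004 - 3035*1/5876) = sqrt(-38004 - 3035/5876) = sqrt(-223314539/5876) = I*sqrt(328049057791)/2938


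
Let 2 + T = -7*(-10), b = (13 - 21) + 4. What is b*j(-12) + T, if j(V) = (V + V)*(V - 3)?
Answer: -1372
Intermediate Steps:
b = -4 (b = -8 + 4 = -4)
T = 68 (T = -2 - 7*(-10) = -2 + 70 = 68)
j(V) = 2*V*(-3 + V) (j(V) = (2*V)*(-3 + V) = 2*V*(-3 + V))
b*j(-12) + T = -8*(-12)*(-3 - 12) + 68 = -8*(-12)*(-15) + 68 = -4*360 + 68 = -1440 + 68 = -1372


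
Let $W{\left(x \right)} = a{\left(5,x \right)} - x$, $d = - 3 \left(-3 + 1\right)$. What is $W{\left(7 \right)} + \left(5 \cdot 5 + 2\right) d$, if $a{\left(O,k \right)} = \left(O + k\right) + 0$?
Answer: $167$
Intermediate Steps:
$d = 6$ ($d = \left(-3\right) \left(-2\right) = 6$)
$a{\left(O,k \right)} = O + k$
$W{\left(x \right)} = 5$ ($W{\left(x \right)} = \left(5 + x\right) - x = 5$)
$W{\left(7 \right)} + \left(5 \cdot 5 + 2\right) d = 5 + \left(5 \cdot 5 + 2\right) 6 = 5 + \left(25 + 2\right) 6 = 5 + 27 \cdot 6 = 5 + 162 = 167$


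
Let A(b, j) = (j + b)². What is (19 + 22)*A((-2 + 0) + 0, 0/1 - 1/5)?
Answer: 4961/25 ≈ 198.44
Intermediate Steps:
A(b, j) = (b + j)²
(19 + 22)*A((-2 + 0) + 0, 0/1 - 1/5) = (19 + 22)*(((-2 + 0) + 0) + (0/1 - 1/5))² = 41*((-2 + 0) + (0*1 - 1*⅕))² = 41*(-2 + (0 - ⅕))² = 41*(-2 - ⅕)² = 41*(-11/5)² = 41*(121/25) = 4961/25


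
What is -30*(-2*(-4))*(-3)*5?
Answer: 3600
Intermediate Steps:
-30*(-2*(-4))*(-3)*5 = -240*(-3)*5 = -30*(-24)*5 = 720*5 = 3600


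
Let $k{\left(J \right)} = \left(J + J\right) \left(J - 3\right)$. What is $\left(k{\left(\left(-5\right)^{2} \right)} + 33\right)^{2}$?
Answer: $1283689$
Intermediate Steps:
$k{\left(J \right)} = 2 J \left(-3 + J\right)$
$\left(k{\left(\left(-5\right)^{2} \right)} + 33\right)^{2} = \left(2 \left(-5\right)^{2} \left(-3 + \left(-5\right)^{2}\right) + 33\right)^{2} = \left(2 \cdot 25 \left(-3 + 25\right) + 33\right)^{2} = \left(2 \cdot 25 \cdot 22 + 33\right)^{2} = \left(1100 + 33\right)^{2} = 1133^{2} = 1283689$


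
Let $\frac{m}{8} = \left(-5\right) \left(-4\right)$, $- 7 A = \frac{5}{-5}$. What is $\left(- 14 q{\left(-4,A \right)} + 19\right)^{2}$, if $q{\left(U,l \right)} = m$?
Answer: $4932841$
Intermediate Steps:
$A = \frac{1}{7}$ ($A = - \frac{5 \frac{1}{-5}}{7} = - \frac{5 \left(- \frac{1}{5}\right)}{7} = \left(- \frac{1}{7}\right) \left(-1\right) = \frac{1}{7} \approx 0.14286$)
$m = 160$ ($m = 8 \left(\left(-5\right) \left(-4\right)\right) = 8 \cdot 20 = 160$)
$q{\left(U,l \right)} = 160$
$\left(- 14 q{\left(-4,A \right)} + 19\right)^{2} = \left(\left(-14\right) 160 + 19\right)^{2} = \left(-2240 + 19\right)^{2} = \left(-2221\right)^{2} = 4932841$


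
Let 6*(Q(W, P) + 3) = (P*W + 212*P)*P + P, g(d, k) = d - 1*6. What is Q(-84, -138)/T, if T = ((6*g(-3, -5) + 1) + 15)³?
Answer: -203123/27436 ≈ -7.4035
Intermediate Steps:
g(d, k) = -6 + d (g(d, k) = d - 6 = -6 + d)
Q(W, P) = -3 + P/6 + P*(212*P + P*W)/6 (Q(W, P) = -3 + ((P*W + 212*P)*P + P)/6 = -3 + ((212*P + P*W)*P + P)/6 = -3 + (P*(212*P + P*W) + P)/6 = -3 + (P + P*(212*P + P*W))/6 = -3 + (P/6 + P*(212*P + P*W)/6) = -3 + P/6 + P*(212*P + P*W)/6)
T = -54872 (T = ((6*(-6 - 3) + 1) + 15)³ = ((6*(-9) + 1) + 15)³ = ((-54 + 1) + 15)³ = (-53 + 15)³ = (-38)³ = -54872)
Q(-84, -138)/T = (-3 + (⅙)*(-138) + (106/3)*(-138)² + (⅙)*(-84)*(-138)²)/(-54872) = (-3 - 23 + (106/3)*19044 + (⅙)*(-84)*19044)*(-1/54872) = (-3 - 23 + 672888 - 266616)*(-1/54872) = 406246*(-1/54872) = -203123/27436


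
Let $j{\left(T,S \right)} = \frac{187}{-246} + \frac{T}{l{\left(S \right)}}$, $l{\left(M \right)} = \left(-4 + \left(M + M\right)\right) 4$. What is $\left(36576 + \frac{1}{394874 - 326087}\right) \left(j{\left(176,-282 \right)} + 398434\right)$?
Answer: $\frac{8754301838210831591}{600716871} \approx 1.4573 \cdot 10^{10}$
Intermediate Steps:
$l{\left(M \right)} = -16 + 8 M$ ($l{\left(M \right)} = \left(-4 + 2 M\right) 4 = -16 + 8 M$)
$j{\left(T,S \right)} = - \frac{187}{246} + \frac{T}{-16 + 8 S}$ ($j{\left(T,S \right)} = \frac{187}{-246} + \frac{T}{-16 + 8 S} = 187 \left(- \frac{1}{246}\right) + \frac{T}{-16 + 8 S} = - \frac{187}{246} + \frac{T}{-16 + 8 S}$)
$\left(36576 + \frac{1}{394874 - 326087}\right) \left(j{\left(176,-282 \right)} + 398434\right) = \left(36576 + \frac{1}{394874 - 326087}\right) \left(\frac{1496 - -210936 + 123 \cdot 176}{984 \left(-2 - 282\right)} + 398434\right) = \left(36576 + \frac{1}{68787}\right) \left(\frac{1496 + 210936 + 21648}{984 \left(-284\right)} + 398434\right) = \left(36576 + \frac{1}{68787}\right) \left(\frac{1}{984} \left(- \frac{1}{284}\right) 234080 + 398434\right) = \frac{2515953313 \left(- \frac{7315}{8733} + 398434\right)}{68787} = \frac{2515953313}{68787} \cdot \frac{3479516807}{8733} = \frac{8754301838210831591}{600716871}$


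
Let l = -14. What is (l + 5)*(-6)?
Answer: 54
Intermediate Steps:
(l + 5)*(-6) = (-14 + 5)*(-6) = -9*(-6) = 54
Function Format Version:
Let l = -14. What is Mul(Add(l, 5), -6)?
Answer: 54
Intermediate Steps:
Mul(Add(l, 5), -6) = Mul(Add(-14, 5), -6) = Mul(-9, -6) = 54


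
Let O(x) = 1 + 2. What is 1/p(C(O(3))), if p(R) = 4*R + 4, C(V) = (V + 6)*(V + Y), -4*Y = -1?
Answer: 1/121 ≈ 0.0082645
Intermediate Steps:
Y = 1/4 (Y = -1/4*(-1) = 1/4 ≈ 0.25000)
O(x) = 3
C(V) = (6 + V)*(1/4 + V) (C(V) = (V + 6)*(V + 1/4) = (6 + V)*(1/4 + V))
p(R) = 4 + 4*R
1/p(C(O(3))) = 1/(4 + 4*(3/2 + 3**2 + (25/4)*3)) = 1/(4 + 4*(3/2 + 9 + 75/4)) = 1/(4 + 4*(117/4)) = 1/(4 + 117) = 1/121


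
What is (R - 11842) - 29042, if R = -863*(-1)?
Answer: -40021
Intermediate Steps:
R = 863
(R - 11842) - 29042 = (863 - 11842) - 29042 = -10979 - 29042 = -40021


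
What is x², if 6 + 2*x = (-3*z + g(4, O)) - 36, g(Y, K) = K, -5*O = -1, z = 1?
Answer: 12544/25 ≈ 501.76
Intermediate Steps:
O = ⅕ (O = -⅕*(-1) = ⅕ ≈ 0.20000)
x = -112/5 (x = -3 + ((-3*1 + ⅕) - 36)/2 = -3 + ((-3 + ⅕) - 36)/2 = -3 + (-14/5 - 36)/2 = -3 + (½)*(-194/5) = -3 - 97/5 = -112/5 ≈ -22.400)
x² = (-112/5)² = 12544/25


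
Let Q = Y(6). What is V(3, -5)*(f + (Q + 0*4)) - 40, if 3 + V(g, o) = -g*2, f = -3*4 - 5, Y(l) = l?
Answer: 59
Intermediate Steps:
Q = 6
f = -17 (f = -12 - 5 = -17)
V(g, o) = -3 - 2*g (V(g, o) = -3 - g*2 = -3 - 2*g)
V(3, -5)*(f + (Q + 0*4)) - 40 = (-3 - 2*3)*(-17 + (6 + 0*4)) - 40 = (-3 - 6)*(-17 + (6 + 0)) - 40 = -9*(-17 + 6) - 40 = -9*(-11) - 40 = 99 - 40 = 59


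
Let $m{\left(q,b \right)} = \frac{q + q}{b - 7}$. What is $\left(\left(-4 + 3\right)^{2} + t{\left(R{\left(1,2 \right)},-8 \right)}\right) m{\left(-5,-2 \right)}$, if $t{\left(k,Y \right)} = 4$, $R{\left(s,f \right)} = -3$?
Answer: $\frac{50}{9} \approx 5.5556$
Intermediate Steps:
$m{\left(q,b \right)} = \frac{2 q}{-7 + b}$
$\left(\left(-4 + 3\right)^{2} + t{\left(R{\left(1,2 \right)},-8 \right)}\right) m{\left(-5,-2 \right)} = \left(\left(-4 + 3\right)^{2} + 4\right) 2 \left(-5\right) \frac{1}{-7 - 2} = \left(\left(-1\right)^{2} + 4\right) 2 \left(-5\right) \frac{1}{-9} = \left(1 + 4\right) 2 \left(-5\right) \left(- \frac{1}{9}\right) = 5 \cdot \frac{10}{9} = \frac{50}{9}$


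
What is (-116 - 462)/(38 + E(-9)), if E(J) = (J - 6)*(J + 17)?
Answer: 289/41 ≈ 7.0488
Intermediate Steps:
E(J) = (-6 + J)*(17 + J)
(-116 - 462)/(38 + E(-9)) = (-116 - 462)/(38 + (-102 + (-9)² + 11*(-9))) = -578/(38 + (-102 + 81 - 99)) = -578/(38 - 120) = -578/(-82) = -578*(-1/82) = 289/41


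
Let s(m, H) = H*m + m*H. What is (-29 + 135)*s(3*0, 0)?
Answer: 0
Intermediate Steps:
s(m, H) = 2*H*m (s(m, H) = H*m + H*m = 2*H*m)
(-29 + 135)*s(3*0, 0) = (-29 + 135)*(2*0*(3*0)) = 106*(2*0*0) = 106*0 = 0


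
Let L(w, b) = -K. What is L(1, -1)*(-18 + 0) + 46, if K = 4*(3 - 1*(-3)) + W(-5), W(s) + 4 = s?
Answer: 316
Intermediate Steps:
W(s) = -4 + s
K = 15 (K = 4*(3 - 1*(-3)) + (-4 - 5) = 4*(3 + 3) - 9 = 4*6 - 9 = 24 - 9 = 15)
L(w, b) = -15 (L(w, b) = -1*15 = -15)
L(1, -1)*(-18 + 0) + 46 = -15*(-18 + 0) + 46 = -15*(-18) + 46 = 270 + 46 = 316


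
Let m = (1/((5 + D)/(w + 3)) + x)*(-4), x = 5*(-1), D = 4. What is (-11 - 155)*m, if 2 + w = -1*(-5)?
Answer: -8632/3 ≈ -2877.3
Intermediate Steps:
w = 3 (w = -2 - 1*(-5) = -2 + 5 = 3)
x = -5
m = 52/3 (m = (1/((5 + 4)/(3 + 3)) - 5)*(-4) = (1/(9/6) - 5)*(-4) = (1/(9*(1/6)) - 5)*(-4) = (1/(3/2) - 5)*(-4) = (2/3 - 5)*(-4) = -13/3*(-4) = 52/3 ≈ 17.333)
(-11 - 155)*m = (-11 - 155)*(52/3) = -166*52/3 = -8632/3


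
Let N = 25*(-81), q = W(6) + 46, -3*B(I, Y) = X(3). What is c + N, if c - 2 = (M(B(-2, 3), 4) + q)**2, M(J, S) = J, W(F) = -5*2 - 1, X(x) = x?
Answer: -867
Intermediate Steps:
B(I, Y) = -1 (B(I, Y) = -1/3*3 = -1)
W(F) = -11 (W(F) = -10 - 1 = -11)
q = 35 (q = -11 + 46 = 35)
N = -2025
c = 1158 (c = 2 + (-1 + 35)**2 = 2 + 34**2 = 2 + 1156 = 1158)
c + N = 1158 - 2025 = -867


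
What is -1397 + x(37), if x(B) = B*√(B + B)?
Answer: -1397 + 37*√74 ≈ -1078.7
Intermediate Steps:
x(B) = √2*B^(3/2) (x(B) = B*√(2*B) = B*(√2*√B) = √2*B^(3/2))
-1397 + x(37) = -1397 + √2*37^(3/2) = -1397 + √2*(37*√37) = -1397 + 37*√74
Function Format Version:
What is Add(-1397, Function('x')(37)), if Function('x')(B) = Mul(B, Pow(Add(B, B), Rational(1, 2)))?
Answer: Add(-1397, Mul(37, Pow(74, Rational(1, 2)))) ≈ -1078.7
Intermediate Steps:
Function('x')(B) = Mul(Pow(2, Rational(1, 2)), Pow(B, Rational(3, 2))) (Function('x')(B) = Mul(B, Pow(Mul(2, B), Rational(1, 2))) = Mul(B, Mul(Pow(2, Rational(1, 2)), Pow(B, Rational(1, 2)))) = Mul(Pow(2, Rational(1, 2)), Pow(B, Rational(3, 2))))
Add(-1397, Function('x')(37)) = Add(-1397, Mul(Pow(2, Rational(1, 2)), Pow(37, Rational(3, 2)))) = Add(-1397, Mul(Pow(2, Rational(1, 2)), Mul(37, Pow(37, Rational(1, 2))))) = Add(-1397, Mul(37, Pow(74, Rational(1, 2))))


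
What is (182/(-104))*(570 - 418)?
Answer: -266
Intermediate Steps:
(182/(-104))*(570 - 418) = (182*(-1/104))*152 = -7/4*152 = -266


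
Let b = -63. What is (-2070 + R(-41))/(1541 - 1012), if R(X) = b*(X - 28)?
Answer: 99/23 ≈ 4.3043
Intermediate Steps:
R(X) = 1764 - 63*X (R(X) = -63*(X - 28) = -63*(-28 + X) = 1764 - 63*X)
(-2070 + R(-41))/(1541 - 1012) = (-2070 + (1764 - 63*(-41)))/(1541 - 1012) = (-2070 + (1764 + 2583))/529 = (-2070 + 4347)*(1/529) = 2277*(1/529) = 99/23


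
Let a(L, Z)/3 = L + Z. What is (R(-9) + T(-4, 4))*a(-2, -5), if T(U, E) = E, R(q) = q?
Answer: 105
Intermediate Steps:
a(L, Z) = 3*L + 3*Z (a(L, Z) = 3*(L + Z) = 3*L + 3*Z)
(R(-9) + T(-4, 4))*a(-2, -5) = (-9 + 4)*(3*(-2) + 3*(-5)) = -5*(-6 - 15) = -5*(-21) = 105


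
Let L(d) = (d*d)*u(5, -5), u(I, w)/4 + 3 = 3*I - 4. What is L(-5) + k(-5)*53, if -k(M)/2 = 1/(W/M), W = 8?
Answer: 3465/4 ≈ 866.25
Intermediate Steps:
u(I, w) = -28 + 12*I (u(I, w) = -12 + 4*(3*I - 4) = -12 + 4*(-4 + 3*I) = -12 + (-16 + 12*I) = -28 + 12*I)
k(M) = -M/4 (k(M) = -2*M/8 = -M/4)
L(d) = 32*d² (L(d) = (d*d)*(-28 + 12*5) = d²*(-28 + 60) = d²*32 = 32*d²)
L(-5) + k(-5)*53 = 32*(-5)² - ¼*(-5)*53 = 32*25 + (5/4)*53 = 800 + 265/4 = 3465/4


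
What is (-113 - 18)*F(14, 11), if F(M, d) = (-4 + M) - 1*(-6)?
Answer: -2096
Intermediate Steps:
F(M, d) = 2 + M (F(M, d) = (-4 + M) + 6 = 2 + M)
(-113 - 18)*F(14, 11) = (-113 - 18)*(2 + 14) = -131*16 = -2096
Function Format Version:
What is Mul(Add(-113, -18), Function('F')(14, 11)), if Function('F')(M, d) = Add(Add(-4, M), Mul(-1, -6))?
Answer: -2096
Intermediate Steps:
Function('F')(M, d) = Add(2, M) (Function('F')(M, d) = Add(Add(-4, M), 6) = Add(2, M))
Mul(Add(-113, -18), Function('F')(14, 11)) = Mul(Add(-113, -18), Add(2, 14)) = Mul(-131, 16) = -2096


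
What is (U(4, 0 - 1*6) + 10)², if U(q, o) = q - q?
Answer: 100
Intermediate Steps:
U(q, o) = 0
(U(4, 0 - 1*6) + 10)² = (0 + 10)² = 10² = 100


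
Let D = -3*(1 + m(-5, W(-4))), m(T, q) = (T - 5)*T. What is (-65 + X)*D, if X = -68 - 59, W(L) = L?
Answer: 29376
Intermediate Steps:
m(T, q) = T*(-5 + T) (m(T, q) = (-5 + T)*T = T*(-5 + T))
X = -127
D = -153 (D = -3*(1 - 5*(-5 - 5)) = -3*(1 - 5*(-10)) = -3*(1 + 50) = -3*51 = -153)
(-65 + X)*D = (-65 - 127)*(-153) = -192*(-153) = 29376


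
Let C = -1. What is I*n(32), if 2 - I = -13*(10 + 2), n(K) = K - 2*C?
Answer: 5372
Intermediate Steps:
n(K) = 2 + K (n(K) = K - 2*(-1) = K + 2 = 2 + K)
I = 158 (I = 2 - (-13)*(10 + 2) = 2 - (-13)*12 = 2 - 1*(-156) = 2 + 156 = 158)
I*n(32) = 158*(2 + 32) = 158*34 = 5372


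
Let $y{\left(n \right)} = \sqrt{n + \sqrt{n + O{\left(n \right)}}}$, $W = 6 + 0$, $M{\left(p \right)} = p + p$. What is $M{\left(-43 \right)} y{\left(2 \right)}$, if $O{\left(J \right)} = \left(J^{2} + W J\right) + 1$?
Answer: $- 86 \sqrt{2 + \sqrt{19}} \approx -216.86$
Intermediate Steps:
$M{\left(p \right)} = 2 p$
$W = 6$
$O{\left(J \right)} = 1 + J^{2} + 6 J$ ($O{\left(J \right)} = \left(J^{2} + 6 J\right) + 1 = 1 + J^{2} + 6 J$)
$y{\left(n \right)} = \sqrt{n + \sqrt{1 + n^{2} + 7 n}}$ ($y{\left(n \right)} = \sqrt{n + \sqrt{n + \left(1 + n^{2} + 6 n\right)}} = \sqrt{n + \sqrt{1 + n^{2} + 7 n}}$)
$M{\left(-43 \right)} y{\left(2 \right)} = 2 \left(-43\right) \sqrt{2 + \sqrt{1 + 2^{2} + 7 \cdot 2}} = - 86 \sqrt{2 + \sqrt{1 + 4 + 14}} = - 86 \sqrt{2 + \sqrt{19}}$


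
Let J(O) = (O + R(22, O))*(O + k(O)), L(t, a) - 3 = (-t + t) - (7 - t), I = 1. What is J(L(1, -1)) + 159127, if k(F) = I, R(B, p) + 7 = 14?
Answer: 159119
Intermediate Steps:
R(B, p) = 7 (R(B, p) = -7 + 14 = 7)
k(F) = 1
L(t, a) = -4 + t (L(t, a) = 3 + ((-t + t) - (7 - t)) = 3 + (0 + (-7 + t)) = 3 + (-7 + t) = -4 + t)
J(O) = (1 + O)*(7 + O) (J(O) = (O + 7)*(O + 1) = (7 + O)*(1 + O) = (1 + O)*(7 + O))
J(L(1, -1)) + 159127 = (7 + (-4 + 1)**2 + 8*(-4 + 1)) + 159127 = (7 + (-3)**2 + 8*(-3)) + 159127 = (7 + 9 - 24) + 159127 = -8 + 159127 = 159119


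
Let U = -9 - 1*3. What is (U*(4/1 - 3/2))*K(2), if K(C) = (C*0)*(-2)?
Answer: 0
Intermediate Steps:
U = -12 (U = -9 - 3 = -12)
K(C) = 0 (K(C) = 0*(-2) = 0)
(U*(4/1 - 3/2))*K(2) = -12*(4/1 - 3/2)*0 = -12*(4*1 - 3*½)*0 = -12*(4 - 3/2)*0 = -12*5/2*0 = -30*0 = 0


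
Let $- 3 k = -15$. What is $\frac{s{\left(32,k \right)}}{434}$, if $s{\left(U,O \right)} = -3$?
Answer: $- \frac{3}{434} \approx -0.0069124$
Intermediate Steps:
$k = 5$ ($k = \left(- \frac{1}{3}\right) \left(-15\right) = 5$)
$\frac{s{\left(32,k \right)}}{434} = - \frac{3}{434}$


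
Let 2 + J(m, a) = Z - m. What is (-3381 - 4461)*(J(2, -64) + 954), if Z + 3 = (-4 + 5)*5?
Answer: -7465584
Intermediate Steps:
Z = 2 (Z = -3 + (-4 + 5)*5 = -3 + 1*5 = -3 + 5 = 2)
J(m, a) = -m (J(m, a) = -2 + (2 - m) = -m)
(-3381 - 4461)*(J(2, -64) + 954) = (-3381 - 4461)*(-1*2 + 954) = -7842*(-2 + 954) = -7842*952 = -7465584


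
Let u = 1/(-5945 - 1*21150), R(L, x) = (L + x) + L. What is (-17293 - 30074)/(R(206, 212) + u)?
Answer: -1283408865/16907279 ≈ -75.909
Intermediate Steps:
R(L, x) = x + 2*L
u = -1/27095 (u = 1/(-5945 - 21150) = 1/(-27095) = -1/27095 ≈ -3.6907e-5)
(-17293 - 30074)/(R(206, 212) + u) = (-17293 - 30074)/((212 + 2*206) - 1/27095) = -47367/((212 + 412) - 1/27095) = -47367/(624 - 1/27095) = -47367/16907279/27095 = -47367*27095/16907279 = -1283408865/16907279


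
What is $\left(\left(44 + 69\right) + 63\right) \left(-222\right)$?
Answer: $-39072$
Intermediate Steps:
$\left(\left(44 + 69\right) + 63\right) \left(-222\right) = \left(113 + 63\right) \left(-222\right) = 176 \left(-222\right) = -39072$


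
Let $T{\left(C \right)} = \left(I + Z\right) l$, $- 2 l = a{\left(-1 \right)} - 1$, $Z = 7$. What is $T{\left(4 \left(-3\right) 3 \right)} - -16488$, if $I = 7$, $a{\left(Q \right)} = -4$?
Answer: $16523$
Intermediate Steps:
$l = \frac{5}{2}$ ($l = - \frac{-4 - 1}{2} = \left(- \frac{1}{2}\right) \left(-5\right) = \frac{5}{2} \approx 2.5$)
$T{\left(C \right)} = 35$ ($T{\left(C \right)} = \left(7 + 7\right) \frac{5}{2} = 14 \cdot \frac{5}{2} = 35$)
$T{\left(4 \left(-3\right) 3 \right)} - -16488 = 35 - -16488 = 35 + 16488 = 16523$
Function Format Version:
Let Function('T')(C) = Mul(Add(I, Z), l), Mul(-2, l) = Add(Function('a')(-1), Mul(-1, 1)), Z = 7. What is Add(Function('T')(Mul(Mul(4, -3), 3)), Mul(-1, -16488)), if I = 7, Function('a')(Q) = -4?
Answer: 16523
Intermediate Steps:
l = Rational(5, 2) (l = Mul(Rational(-1, 2), Add(-4, Mul(-1, 1))) = Mul(Rational(-1, 2), Add(-4, -1)) = Mul(Rational(-1, 2), -5) = Rational(5, 2) ≈ 2.5000)
Function('T')(C) = 35 (Function('T')(C) = Mul(Add(7, 7), Rational(5, 2)) = Mul(14, Rational(5, 2)) = 35)
Add(Function('T')(Mul(Mul(4, -3), 3)), Mul(-1, -16488)) = Add(35, Mul(-1, -16488)) = Add(35, 16488) = 16523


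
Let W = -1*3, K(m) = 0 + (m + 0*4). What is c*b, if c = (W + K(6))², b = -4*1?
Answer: -36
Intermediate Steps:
b = -4
K(m) = m (K(m) = 0 + (m + 0) = 0 + m = m)
W = -3
c = 9 (c = (-3 + 6)² = 3² = 9)
c*b = 9*(-4) = -36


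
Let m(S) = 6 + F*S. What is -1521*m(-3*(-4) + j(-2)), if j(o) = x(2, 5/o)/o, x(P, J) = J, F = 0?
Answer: -9126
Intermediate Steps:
j(o) = 5/o² (j(o) = (5/o)/o = 5/o²)
m(S) = 6 (m(S) = 6 + 0*S = 6 + 0 = 6)
-1521*m(-3*(-4) + j(-2)) = -1521*6 = -9126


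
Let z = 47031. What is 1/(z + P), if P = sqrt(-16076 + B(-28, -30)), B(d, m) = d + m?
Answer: 15677/737310365 - I*sqrt(16134)/2211931095 ≈ 2.1262e-5 - 5.7425e-8*I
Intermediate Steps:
P = I*sqrt(16134) (P = sqrt(-16076 + (-28 - 30)) = sqrt(-16076 - 58) = sqrt(-16134) = I*sqrt(16134) ≈ 127.02*I)
1/(z + P) = 1/(47031 + I*sqrt(16134))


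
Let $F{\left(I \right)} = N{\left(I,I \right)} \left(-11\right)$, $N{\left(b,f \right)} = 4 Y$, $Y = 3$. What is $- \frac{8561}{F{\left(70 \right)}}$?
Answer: $\frac{8561}{132} \approx 64.856$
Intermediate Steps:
$N{\left(b,f \right)} = 12$ ($N{\left(b,f \right)} = 4 \cdot 3 = 12$)
$F{\left(I \right)} = -132$ ($F{\left(I \right)} = 12 \left(-11\right) = -132$)
$- \frac{8561}{F{\left(70 \right)}} = - \frac{8561}{-132} = \left(-8561\right) \left(- \frac{1}{132}\right) = \frac{8561}{132}$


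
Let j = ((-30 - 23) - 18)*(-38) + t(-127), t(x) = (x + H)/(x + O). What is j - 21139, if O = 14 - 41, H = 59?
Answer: -1419923/77 ≈ -18441.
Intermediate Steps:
O = -27
t(x) = (59 + x)/(-27 + x) (t(x) = (x + 59)/(x - 27) = (59 + x)/(-27 + x))
j = 207780/77 (j = ((-30 - 23) - 18)*(-38) + (59 - 127)/(-27 - 127) = (-53 - 18)*(-38) - 68/(-154) = -71*(-38) - 1/154*(-68) = 2698 + 34/77 = 207780/77 ≈ 2698.4)
j - 21139 = 207780/77 - 21139 = -1419923/77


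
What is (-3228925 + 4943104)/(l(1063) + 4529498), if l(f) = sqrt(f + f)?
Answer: 3882185176071/10258176064939 - 1714179*sqrt(2126)/20516352129878 ≈ 0.37844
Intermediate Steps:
l(f) = sqrt(2)*sqrt(f) (l(f) = sqrt(2*f) = sqrt(2)*sqrt(f))
(-3228925 + 4943104)/(l(1063) + 4529498) = (-3228925 + 4943104)/(sqrt(2)*sqrt(1063) + 4529498) = 1714179/(sqrt(2126) + 4529498) = 1714179/(4529498 + sqrt(2126))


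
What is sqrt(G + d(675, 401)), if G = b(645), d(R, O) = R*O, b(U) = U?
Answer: 2*sqrt(67830) ≈ 520.88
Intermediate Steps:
d(R, O) = O*R
G = 645
sqrt(G + d(675, 401)) = sqrt(645 + 401*675) = sqrt(645 + 270675) = sqrt(271320) = 2*sqrt(67830)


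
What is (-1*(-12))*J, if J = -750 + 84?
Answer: -7992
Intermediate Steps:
J = -666
(-1*(-12))*J = -1*(-12)*(-666) = 12*(-666) = -7992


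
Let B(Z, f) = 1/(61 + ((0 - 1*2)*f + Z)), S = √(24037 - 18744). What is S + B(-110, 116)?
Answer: -1/281 + √5293 ≈ 72.750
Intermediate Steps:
S = √5293 ≈ 72.753
B(Z, f) = 1/(61 + Z - 2*f) (B(Z, f) = 1/(61 + ((0 - 2)*f + Z)) = 1/(61 + (-2*f + Z)) = 1/(61 + (Z - 2*f)) = 1/(61 + Z - 2*f))
S + B(-110, 116) = √5293 + 1/(61 - 110 - 2*116) = √5293 + 1/(61 - 110 - 232) = √5293 + 1/(-281) = √5293 - 1/281 = -1/281 + √5293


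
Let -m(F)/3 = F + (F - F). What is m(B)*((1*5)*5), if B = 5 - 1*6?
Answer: 75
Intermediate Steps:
B = -1 (B = 5 - 6 = -1)
m(F) = -3*F (m(F) = -3*(F + (F - F)) = -3*(F + 0) = -3*F)
m(B)*((1*5)*5) = (-3*(-1))*((1*5)*5) = 3*(5*5) = 3*25 = 75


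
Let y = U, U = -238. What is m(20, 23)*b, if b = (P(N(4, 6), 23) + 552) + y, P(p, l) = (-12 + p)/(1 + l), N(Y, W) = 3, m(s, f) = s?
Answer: 12545/2 ≈ 6272.5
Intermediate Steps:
y = -238
P(p, l) = (-12 + p)/(1 + l)
b = 2509/8 (b = ((-12 + 3)/(1 + 23) + 552) - 238 = (-9/24 + 552) - 238 = ((1/24)*(-9) + 552) - 238 = (-3/8 + 552) - 238 = 4413/8 - 238 = 2509/8 ≈ 313.63)
m(20, 23)*b = 20*(2509/8) = 12545/2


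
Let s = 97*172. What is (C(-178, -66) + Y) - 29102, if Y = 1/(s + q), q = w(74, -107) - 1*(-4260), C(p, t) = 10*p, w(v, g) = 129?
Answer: -650776385/21073 ≈ -30882.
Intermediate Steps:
q = 4389 (q = 129 - 1*(-4260) = 129 + 4260 = 4389)
s = 16684
Y = 1/21073 (Y = 1/(16684 + 4389) = 1/21073 ≈ 4.7454e-5)
(C(-178, -66) + Y) - 29102 = (10*(-178) + 1/21073) - 29102 = (-1780 + 1/21073) - 29102 = -37509939/21073 - 29102 = -650776385/21073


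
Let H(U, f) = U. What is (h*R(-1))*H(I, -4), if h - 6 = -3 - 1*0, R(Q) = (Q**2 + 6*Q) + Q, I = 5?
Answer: -90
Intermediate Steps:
R(Q) = Q**2 + 7*Q
h = 3 (h = 6 + (-3 - 1*0) = 6 + (-3 + 0) = 6 - 3 = 3)
(h*R(-1))*H(I, -4) = (3*(-(7 - 1)))*5 = (3*(-1*6))*5 = (3*(-6))*5 = -18*5 = -90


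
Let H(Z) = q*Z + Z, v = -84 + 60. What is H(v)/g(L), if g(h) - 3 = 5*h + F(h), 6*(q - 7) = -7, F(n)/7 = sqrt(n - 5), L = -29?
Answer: 11644/10915 + 574*I*sqrt(34)/10915 ≈ 1.0668 + 0.30664*I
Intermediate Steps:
v = -24
F(n) = 7*sqrt(-5 + n) (F(n) = 7*sqrt(n - 5) = 7*sqrt(-5 + n))
q = 35/6 (q = 7 + (1/6)*(-7) = 7 - 7/6 = 35/6 ≈ 5.8333)
H(Z) = 41*Z/6 (H(Z) = 35*Z/6 + Z = 41*Z/6)
g(h) = 3 + 5*h + 7*sqrt(-5 + h) (g(h) = 3 + (5*h + 7*sqrt(-5 + h)) = 3 + 5*h + 7*sqrt(-5 + h))
H(v)/g(L) = ((41/6)*(-24))/(3 + 5*(-29) + 7*sqrt(-5 - 29)) = -164/(3 - 145 + 7*sqrt(-34)) = -164/(3 - 145 + 7*(I*sqrt(34))) = -164/(3 - 145 + 7*I*sqrt(34)) = -164/(-142 + 7*I*sqrt(34))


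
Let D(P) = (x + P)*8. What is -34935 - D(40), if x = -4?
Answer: -35223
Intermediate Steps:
D(P) = -32 + 8*P (D(P) = (-4 + P)*8 = -32 + 8*P)
-34935 - D(40) = -34935 - (-32 + 8*40) = -34935 - (-32 + 320) = -34935 - 1*288 = -34935 - 288 = -35223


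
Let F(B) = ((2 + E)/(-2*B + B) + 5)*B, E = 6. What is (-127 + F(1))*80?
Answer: -10400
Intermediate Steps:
F(B) = B*(5 - 8/B) (F(B) = ((2 + 6)/(-2*B + B) + 5)*B = (8/((-B)) + 5)*B = (8*(-1/B) + 5)*B = (-8/B + 5)*B = (5 - 8/B)*B = B*(5 - 8/B))
(-127 + F(1))*80 = (-127 + (-8 + 5*1))*80 = (-127 + (-8 + 5))*80 = (-127 - 3)*80 = -130*80 = -10400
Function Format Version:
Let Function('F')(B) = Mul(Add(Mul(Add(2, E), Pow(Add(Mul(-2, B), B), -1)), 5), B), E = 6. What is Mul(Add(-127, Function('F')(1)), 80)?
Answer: -10400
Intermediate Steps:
Function('F')(B) = Mul(B, Add(5, Mul(-8, Pow(B, -1)))) (Function('F')(B) = Mul(Add(Mul(Add(2, 6), Pow(Add(Mul(-2, B), B), -1)), 5), B) = Mul(Add(Mul(8, Pow(Mul(-1, B), -1)), 5), B) = Mul(Add(Mul(8, Mul(-1, Pow(B, -1))), 5), B) = Mul(Add(Mul(-8, Pow(B, -1)), 5), B) = Mul(Add(5, Mul(-8, Pow(B, -1))), B) = Mul(B, Add(5, Mul(-8, Pow(B, -1)))))
Mul(Add(-127, Function('F')(1)), 80) = Mul(Add(-127, Add(-8, Mul(5, 1))), 80) = Mul(Add(-127, Add(-8, 5)), 80) = Mul(Add(-127, -3), 80) = Mul(-130, 80) = -10400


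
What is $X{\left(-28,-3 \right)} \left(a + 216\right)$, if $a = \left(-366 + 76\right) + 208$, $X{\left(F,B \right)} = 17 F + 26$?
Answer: $-60300$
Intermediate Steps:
$X{\left(F,B \right)} = 26 + 17 F$
$a = -82$ ($a = -290 + 208 = -82$)
$X{\left(-28,-3 \right)} \left(a + 216\right) = \left(26 + 17 \left(-28\right)\right) \left(-82 + 216\right) = \left(26 - 476\right) 134 = \left(-450\right) 134 = -60300$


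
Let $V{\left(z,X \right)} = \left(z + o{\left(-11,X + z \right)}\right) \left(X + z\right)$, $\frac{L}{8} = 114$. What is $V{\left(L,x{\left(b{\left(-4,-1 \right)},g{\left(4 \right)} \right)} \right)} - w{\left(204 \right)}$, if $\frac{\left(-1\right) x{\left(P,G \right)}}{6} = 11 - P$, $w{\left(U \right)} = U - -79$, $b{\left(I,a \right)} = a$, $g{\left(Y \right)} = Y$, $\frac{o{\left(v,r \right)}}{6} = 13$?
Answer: $831317$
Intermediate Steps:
$o{\left(v,r \right)} = 78$ ($o{\left(v,r \right)} = 6 \cdot 13 = 78$)
$w{\left(U \right)} = 79 + U$ ($w{\left(U \right)} = U + 79 = 79 + U$)
$L = 912$ ($L = 8 \cdot 114 = 912$)
$x{\left(P,G \right)} = -66 + 6 P$ ($x{\left(P,G \right)} = - 6 \left(11 - P\right) = -66 + 6 P$)
$V{\left(z,X \right)} = \left(78 + z\right) \left(X + z\right)$ ($V{\left(z,X \right)} = \left(z + 78\right) \left(X + z\right) = \left(78 + z\right) \left(X + z\right)$)
$V{\left(L,x{\left(b{\left(-4,-1 \right)},g{\left(4 \right)} \right)} \right)} - w{\left(204 \right)} = \left(912^{2} + 78 \left(-66 + 6 \left(-1\right)\right) + 78 \cdot 912 + \left(-66 + 6 \left(-1\right)\right) 912\right) - \left(79 + 204\right) = \left(831744 + 78 \left(-66 - 6\right) + 71136 + \left(-66 - 6\right) 912\right) - 283 = \left(831744 + 78 \left(-72\right) + 71136 - 65664\right) - 283 = \left(831744 - 5616 + 71136 - 65664\right) - 283 = 831600 - 283 = 831317$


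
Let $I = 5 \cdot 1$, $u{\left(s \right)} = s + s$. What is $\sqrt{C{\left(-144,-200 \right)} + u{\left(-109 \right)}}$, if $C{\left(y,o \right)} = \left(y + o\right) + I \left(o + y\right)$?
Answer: $i \sqrt{2282} \approx 47.77 i$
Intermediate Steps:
$u{\left(s \right)} = 2 s$
$I = 5$
$C{\left(y,o \right)} = 6 o + 6 y$ ($C{\left(y,o \right)} = \left(y + o\right) + 5 \left(o + y\right) = \left(o + y\right) + \left(5 o + 5 y\right) = 6 o + 6 y$)
$\sqrt{C{\left(-144,-200 \right)} + u{\left(-109 \right)}} = \sqrt{\left(6 \left(-200\right) + 6 \left(-144\right)\right) + 2 \left(-109\right)} = \sqrt{\left(-1200 - 864\right) - 218} = \sqrt{-2064 - 218} = \sqrt{-2282} = i \sqrt{2282}$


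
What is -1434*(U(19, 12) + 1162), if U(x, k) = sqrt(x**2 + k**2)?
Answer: -1666308 - 1434*sqrt(505) ≈ -1.6985e+6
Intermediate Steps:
U(x, k) = sqrt(k**2 + x**2)
-1434*(U(19, 12) + 1162) = -1434*(sqrt(12**2 + 19**2) + 1162) = -1434*(sqrt(144 + 361) + 1162) = -1434*(sqrt(505) + 1162) = -1434*(1162 + sqrt(505)) = -1666308 - 1434*sqrt(505)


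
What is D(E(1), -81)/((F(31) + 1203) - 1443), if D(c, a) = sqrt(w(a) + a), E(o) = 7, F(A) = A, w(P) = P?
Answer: -9*I*sqrt(2)/209 ≈ -0.060899*I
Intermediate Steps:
D(c, a) = sqrt(2)*sqrt(a) (D(c, a) = sqrt(a + a) = sqrt(2*a) = sqrt(2)*sqrt(a))
D(E(1), -81)/((F(31) + 1203) - 1443) = (sqrt(2)*sqrt(-81))/((31 + 1203) - 1443) = (sqrt(2)*(9*I))/(1234 - 1443) = (9*I*sqrt(2))/(-209) = (9*I*sqrt(2))*(-1/209) = -9*I*sqrt(2)/209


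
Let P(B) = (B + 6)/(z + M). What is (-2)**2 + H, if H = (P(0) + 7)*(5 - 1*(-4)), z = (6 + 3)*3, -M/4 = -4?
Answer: 2935/43 ≈ 68.256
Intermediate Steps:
M = 16 (M = -4*(-4) = 16)
z = 27 (z = 9*3 = 27)
P(B) = 6/43 + B/43 (P(B) = (B + 6)/(27 + 16) = (6 + B)/43 = (6 + B)*(1/43) = 6/43 + B/43)
H = 2763/43 (H = ((6/43 + (1/43)*0) + 7)*(5 - 1*(-4)) = ((6/43 + 0) + 7)*(5 + 4) = (6/43 + 7)*9 = (307/43)*9 = 2763/43 ≈ 64.256)
(-2)**2 + H = (-2)**2 + 2763/43 = 4 + 2763/43 = 2935/43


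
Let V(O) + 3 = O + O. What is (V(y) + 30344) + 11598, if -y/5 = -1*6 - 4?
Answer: 42039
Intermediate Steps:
y = 50 (y = -5*(-1*6 - 4) = -5*(-6 - 4) = -5*(-10) = 50)
V(O) = -3 + 2*O (V(O) = -3 + (O + O) = -3 + 2*O)
(V(y) + 30344) + 11598 = ((-3 + 2*50) + 30344) + 11598 = ((-3 + 100) + 30344) + 11598 = (97 + 30344) + 11598 = 30441 + 11598 = 42039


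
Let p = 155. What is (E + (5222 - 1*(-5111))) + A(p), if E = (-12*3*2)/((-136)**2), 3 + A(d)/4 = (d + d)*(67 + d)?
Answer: 660309503/2312 ≈ 2.8560e+5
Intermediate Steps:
A(d) = -12 + 8*d*(67 + d) (A(d) = -12 + 4*((d + d)*(67 + d)) = -12 + 4*((2*d)*(67 + d)) = -12 + 4*(2*d*(67 + d)) = -12 + 8*d*(67 + d))
E = -9/2312 (E = -36*2/18496 = -72*1/18496 = -9/2312 ≈ -0.0038927)
(E + (5222 - 1*(-5111))) + A(p) = (-9/2312 + (5222 - 1*(-5111))) + (-12 + 8*155**2 + 536*155) = (-9/2312 + (5222 + 5111)) + (-12 + 8*24025 + 83080) = (-9/2312 + 10333) + (-12 + 192200 + 83080) = 23889887/2312 + 275268 = 660309503/2312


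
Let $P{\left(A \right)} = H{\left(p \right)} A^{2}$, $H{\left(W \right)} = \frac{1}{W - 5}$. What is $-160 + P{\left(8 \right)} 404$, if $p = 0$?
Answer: $- \frac{26656}{5} \approx -5331.2$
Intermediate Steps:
$H{\left(W \right)} = \frac{1}{-5 + W}$
$P{\left(A \right)} = - \frac{A^{2}}{5}$ ($P{\left(A \right)} = \frac{A^{2}}{-5 + 0} = \frac{A^{2}}{-5} = - \frac{A^{2}}{5}$)
$-160 + P{\left(8 \right)} 404 = -160 + - \frac{8^{2}}{5} \cdot 404 = -160 + \left(- \frac{1}{5}\right) 64 \cdot 404 = -160 - \frac{25856}{5} = - \frac{26656}{5}$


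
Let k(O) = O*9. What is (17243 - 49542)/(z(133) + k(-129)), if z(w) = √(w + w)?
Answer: 37499139/1347655 + 32299*√266/1347655 ≈ 28.216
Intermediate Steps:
z(w) = √2*√w (z(w) = √(2*w) = √2*√w)
k(O) = 9*O
(17243 - 49542)/(z(133) + k(-129)) = (17243 - 49542)/(√2*√133 + 9*(-129)) = -32299/(√266 - 1161) = -32299/(-1161 + √266)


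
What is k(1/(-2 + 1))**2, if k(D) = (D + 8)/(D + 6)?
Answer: 49/25 ≈ 1.9600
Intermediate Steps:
k(D) = (8 + D)/(6 + D)
k(1/(-2 + 1))**2 = ((8 + 1/(-2 + 1))/(6 + 1/(-2 + 1)))**2 = ((8 + 1/(-1))/(6 + 1/(-1)))**2 = ((8 - 1)/(6 - 1))**2 = (7/5)**2 = 49/25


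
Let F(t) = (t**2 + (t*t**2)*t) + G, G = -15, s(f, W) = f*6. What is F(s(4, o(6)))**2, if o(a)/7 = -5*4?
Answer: 110447881569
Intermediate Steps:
o(a) = -140 (o(a) = 7*(-5*4) = 7*(-20) = -140)
s(f, W) = 6*f
F(t) = -15 + t**2 + t**4 (F(t) = (t**2 + (t*t**2)*t) - 15 = (t**2 + t**3*t) - 15 = (t**2 + t**4) - 15 = -15 + t**2 + t**4)
F(s(4, o(6)))**2 = (-15 + (6*4)**2 + (6*4)**4)**2 = (-15 + 24**2 + 24**4)**2 = (-15 + 576 + 331776)**2 = 332337**2 = 110447881569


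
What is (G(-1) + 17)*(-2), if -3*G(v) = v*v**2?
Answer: -104/3 ≈ -34.667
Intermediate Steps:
G(v) = -v**3/3 (G(v) = -v*v**2/3 = -v**3/3)
(G(-1) + 17)*(-2) = (-1/3*(-1)**3 + 17)*(-2) = (-1/3*(-1) + 17)*(-2) = (1/3 + 17)*(-2) = (52/3)*(-2) = -104/3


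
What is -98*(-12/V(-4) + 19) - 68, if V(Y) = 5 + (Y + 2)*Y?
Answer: -23914/13 ≈ -1839.5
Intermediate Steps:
V(Y) = 5 + Y*(2 + Y) (V(Y) = 5 + (2 + Y)*Y = 5 + Y*(2 + Y))
-98*(-12/V(-4) + 19) - 68 = -98*(-12/(5 + (-4)² + 2*(-4)) + 19) - 68 = -98*(-12/(5 + 16 - 8) + 19) - 68 = -98*(-12/13 + 19) - 68 = -98*235/13 - 68 = -23030/13 - 68 = -23914/13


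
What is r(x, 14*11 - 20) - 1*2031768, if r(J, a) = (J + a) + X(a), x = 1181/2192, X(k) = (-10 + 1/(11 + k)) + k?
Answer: -645694964963/317840 ≈ -2.0315e+6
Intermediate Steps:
X(k) = -10 + k + 1/(11 + k)
x = 1181/2192 (x = 1181*(1/2192) = 1181/2192 ≈ 0.53878)
r(J, a) = J + a + (-109 + a + a²)/(11 + a) (r(J, a) = (J + a) + (-109 + a + a²)/(11 + a) = J + a + (-109 + a + a²)/(11 + a))
r(x, 14*11 - 20) - 1*2031768 = (-109 + (14*11 - 20) + (14*11 - 20)² + (11 + (14*11 - 20))*(1181/2192 + (14*11 - 20)))/(11 + (14*11 - 20)) - 1*2031768 = (-109 + (154 - 20) + (154 - 20)² + (11 + (154 - 20))*(1181/2192 + (154 - 20)))/(11 + (154 - 20)) - 2031768 = (-109 + 134 + 134² + (11 + 134)*(1181/2192 + 134))/(11 + 134) - 2031768 = (-109 + 134 + 17956 + 145*(294909/2192))/145 - 2031768 = (-109 + 134 + 17956 + 42761805/2192)/145 - 2031768 = (1/145)*(82176157/2192) - 2031768 = 82176157/317840 - 2031768 = -645694964963/317840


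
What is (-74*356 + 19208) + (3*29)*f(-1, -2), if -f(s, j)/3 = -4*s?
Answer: -8180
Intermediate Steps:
f(s, j) = 12*s (f(s, j) = -(-12)*s = 12*s)
(-74*356 + 19208) + (3*29)*f(-1, -2) = (-74*356 + 19208) + (3*29)*(12*(-1)) = (-26344 + 19208) + 87*(-12) = -7136 - 1044 = -8180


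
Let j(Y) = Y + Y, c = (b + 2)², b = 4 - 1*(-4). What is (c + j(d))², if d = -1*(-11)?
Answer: 14884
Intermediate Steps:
b = 8 (b = 4 + 4 = 8)
d = 11
c = 100 (c = (8 + 2)² = 10² = 100)
j(Y) = 2*Y
(c + j(d))² = (100 + 2*11)² = (100 + 22)² = 122² = 14884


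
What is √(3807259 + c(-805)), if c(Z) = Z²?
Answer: 2*√1113821 ≈ 2110.8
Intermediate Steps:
√(3807259 + c(-805)) = √(3807259 + (-805)²) = √(3807259 + 648025) = √4455284 = 2*√1113821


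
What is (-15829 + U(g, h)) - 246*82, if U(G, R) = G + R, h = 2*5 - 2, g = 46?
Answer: -35947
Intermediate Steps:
h = 8 (h = 10 - 2 = 8)
(-15829 + U(g, h)) - 246*82 = (-15829 + (46 + 8)) - 246*82 = (-15829 + 54) - 20172 = -15775 - 20172 = -35947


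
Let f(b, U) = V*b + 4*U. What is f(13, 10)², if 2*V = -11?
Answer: 3969/4 ≈ 992.25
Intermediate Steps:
V = -11/2 (V = (½)*(-11) = -11/2 ≈ -5.5000)
f(b, U) = 4*U - 11*b/2 (f(b, U) = -11*b/2 + 4*U = 4*U - 11*b/2)
f(13, 10)² = (4*10 - 11/2*13)² = (40 - 143/2)² = (-63/2)² = 3969/4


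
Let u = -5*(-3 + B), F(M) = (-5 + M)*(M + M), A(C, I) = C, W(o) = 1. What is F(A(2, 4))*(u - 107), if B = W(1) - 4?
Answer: 924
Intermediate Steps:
B = -3 (B = 1 - 4 = -3)
F(M) = 2*M*(-5 + M) (F(M) = (-5 + M)*(2*M) = 2*M*(-5 + M))
u = 30 (u = -5*(-3 - 3) = -5*(-6) = 30)
F(A(2, 4))*(u - 107) = (2*2*(-5 + 2))*(30 - 107) = (2*2*(-3))*(-77) = -12*(-77) = 924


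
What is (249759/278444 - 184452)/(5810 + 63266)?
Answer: -51359302929/19233797744 ≈ -2.6703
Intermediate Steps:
(249759/278444 - 184452)/(5810 + 63266) = (249759*(1/278444) - 184452)/69076 = (249759/278444 - 184452)*(1/69076) = -51359302929/278444*1/69076 = -51359302929/19233797744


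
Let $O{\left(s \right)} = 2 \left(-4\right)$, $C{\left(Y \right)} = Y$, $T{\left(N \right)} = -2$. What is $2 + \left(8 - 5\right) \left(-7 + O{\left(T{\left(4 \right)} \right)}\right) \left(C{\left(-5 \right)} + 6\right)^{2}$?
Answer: $-43$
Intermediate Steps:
$O{\left(s \right)} = -8$
$2 + \left(8 - 5\right) \left(-7 + O{\left(T{\left(4 \right)} \right)}\right) \left(C{\left(-5 \right)} + 6\right)^{2} = 2 + \left(8 - 5\right) \left(-7 - 8\right) \left(-5 + 6\right)^{2} = 2 + 3 \left(-15\right) 1^{2} = 2 - 45 = -43$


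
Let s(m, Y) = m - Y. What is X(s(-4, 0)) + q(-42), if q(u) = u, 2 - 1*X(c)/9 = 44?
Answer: -420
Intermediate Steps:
X(c) = -378 (X(c) = 18 - 9*44 = 18 - 396 = -378)
X(s(-4, 0)) + q(-42) = -378 - 42 = -420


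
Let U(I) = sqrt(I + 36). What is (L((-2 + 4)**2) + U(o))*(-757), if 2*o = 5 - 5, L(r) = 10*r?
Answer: -34822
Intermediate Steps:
o = 0 (o = (5 - 5)/2 = (1/2)*0 = 0)
U(I) = sqrt(36 + I)
(L((-2 + 4)**2) + U(o))*(-757) = (10*(-2 + 4)**2 + sqrt(36 + 0))*(-757) = (10*2**2 + sqrt(36))*(-757) = (10*4 + 6)*(-757) = (40 + 6)*(-757) = 46*(-757) = -34822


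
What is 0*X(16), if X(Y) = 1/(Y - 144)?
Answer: 0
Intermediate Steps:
X(Y) = 1/(-144 + Y)
0*X(16) = 0/(-144 + 16) = 0/(-128) = 0*(-1/128) = 0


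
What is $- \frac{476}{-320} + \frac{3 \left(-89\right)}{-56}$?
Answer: $\frac{3503}{560} \approx 6.2554$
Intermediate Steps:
$- \frac{476}{-320} + \frac{3 \left(-89\right)}{-56} = \left(-476\right) \left(- \frac{1}{320}\right) - - \frac{267}{56} = \frac{119}{80} + \frac{267}{56} = \frac{3503}{560}$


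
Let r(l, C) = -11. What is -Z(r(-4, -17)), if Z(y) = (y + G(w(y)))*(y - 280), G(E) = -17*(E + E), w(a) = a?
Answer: 105633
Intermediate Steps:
G(E) = -34*E
Z(y) = -33*y*(-280 + y) (Z(y) = (y - 34*y)*(y - 280) = (-33*y)*(-280 + y) = -33*y*(-280 + y))
-Z(r(-4, -17)) = -33*(-11)*(280 - 1*(-11)) = -33*(-11)*(280 + 11) = -33*(-11)*291 = -1*(-105633) = 105633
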